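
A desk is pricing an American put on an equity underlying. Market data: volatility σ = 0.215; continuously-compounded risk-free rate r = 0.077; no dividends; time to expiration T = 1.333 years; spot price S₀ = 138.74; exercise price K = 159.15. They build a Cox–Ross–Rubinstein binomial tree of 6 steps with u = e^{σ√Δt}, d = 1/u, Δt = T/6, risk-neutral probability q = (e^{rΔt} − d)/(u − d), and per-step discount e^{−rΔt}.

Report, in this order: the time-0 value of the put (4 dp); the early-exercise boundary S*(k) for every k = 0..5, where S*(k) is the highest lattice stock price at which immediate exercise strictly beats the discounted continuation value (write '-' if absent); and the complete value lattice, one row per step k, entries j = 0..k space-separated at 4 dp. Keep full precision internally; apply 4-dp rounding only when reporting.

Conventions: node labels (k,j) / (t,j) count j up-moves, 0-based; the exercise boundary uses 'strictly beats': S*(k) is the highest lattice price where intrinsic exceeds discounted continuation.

Δt=0.22217, u=1.10665, d=0.90363, q=0.55967, disc=e^(-rΔt)=0.98304
k=6 terminal: V=max(K-S,0) → 83.6173 66.6467 45.8632 20.4100 0.0000 0.0000 0.0000
k=5: j=0 S=83.5884 intr=75.5616 cont=72.8622 V=75.5616[EX]; j=1 S=102.3690 intr=56.7810 cont=54.0816 V=56.7810[EX]; j=2 S=125.3691 intr=33.7809 cont=31.0815 V=33.7809[EX]; j=3 S=153.5369 intr=5.6131 cont=8.8347 V=8.8347[hold]; j=4 S=188.0334 intr=0.0000 cont=0.0000 V=0.0000[hold]; j=5 S=230.2805 intr=0.0000 cont=0.0000 V=0.0000[hold]  S*(5)=125.3691
k=4: j=0 S=92.5033 intr=66.6467 cont=63.9473 V=66.6467[EX]; j=1 S=113.2868 intr=45.8632 cont=43.1638 V=45.8632[EX]; j=2 S=138.7400 intr=20.4100 cont=19.4830 V=20.4100[EX]; j=3 S=169.9119 intr=0.0000 cont=3.8242 V=3.8242[hold]; j=4 S=208.0875 intr=0.0000 cont=0.0000 V=0.0000[hold]  S*(4)=138.7400
k=3: j=0 S=102.3690 intr=56.7810 cont=54.0816 V=56.7810[EX]; j=1 S=125.3691 intr=33.7809 cont=31.0815 V=33.7809[EX]; j=2 S=153.5369 intr=5.6131 cont=10.9387 V=10.9387[hold]; j=3 S=188.0334 intr=0.0000 cont=1.6553 V=1.6553[hold]  S*(3)=125.3691
k=2: j=0 S=113.2868 intr=45.8632 cont=43.1638 V=45.8632[EX]; j=1 S=138.7400 intr=20.4100 cont=20.6406 V=20.6406[hold]; j=2 S=169.9119 intr=0.0000 cont=5.6456 V=5.6456[hold]  S*(2)=113.2868
k=1: j=0 S=125.3691 intr=33.7809 cont=31.2084 V=33.7809[EX]; j=1 S=153.5369 intr=5.6131 cont=12.0406 V=12.0406[hold]  S*(1)=125.3691
k=0: j=0 S=138.7400 intr=20.4100 cont=21.2469 V=21.2469[hold]  S*(0)=-

price = 21.2469
boundary = - 125.3691 113.2868 125.3691 138.7400 125.3691
tree:
21.2469
33.7809 12.0406
45.8632 20.6406 5.6456
56.7810 33.7809 10.9387 1.6553
66.6467 45.8632 20.4100 3.8242 0.0000
75.5616 56.7810 33.7809 8.8347 0.0000 0.0000
83.6173 66.6467 45.8632 20.4100 0.0000 0.0000 0.0000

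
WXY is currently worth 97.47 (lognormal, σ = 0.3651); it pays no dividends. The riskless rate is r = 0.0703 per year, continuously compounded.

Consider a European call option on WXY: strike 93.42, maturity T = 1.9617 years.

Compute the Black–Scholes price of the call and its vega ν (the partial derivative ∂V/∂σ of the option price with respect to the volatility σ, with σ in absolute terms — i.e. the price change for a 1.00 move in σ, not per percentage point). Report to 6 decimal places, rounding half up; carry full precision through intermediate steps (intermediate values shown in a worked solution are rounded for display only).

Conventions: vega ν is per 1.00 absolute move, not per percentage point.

price = 27.172184
ν = 45.261681

σ√T = 0.3651·√1.9617 = 0.511362
d₁ = (ln(S/K) + (r+σ²/2)T) / (σ√T) = (ln(97.47/93.42) + (0.0703+0.3651²/2)·1.9617) / 0.511362 = (0.042439 + 0.268653) / 0.511362 = 0.608360
d₂ = d₁ − σ√T = 0.608360 − 0.511362 = 0.096999
e^{−rT} = 0.871179
N(d₁) = 0.728526,  N(d₂) = 0.538636
Call price V = S·N(d₁) − K·e^{−rT}·N(d₂) = 71.009399 − 43.837215 = 27.172184
φ(d₁) = (1/√(2π))·e^{−d₁²/2} = 0.331546
ν = S·φ(d₁)·√T = 45.261681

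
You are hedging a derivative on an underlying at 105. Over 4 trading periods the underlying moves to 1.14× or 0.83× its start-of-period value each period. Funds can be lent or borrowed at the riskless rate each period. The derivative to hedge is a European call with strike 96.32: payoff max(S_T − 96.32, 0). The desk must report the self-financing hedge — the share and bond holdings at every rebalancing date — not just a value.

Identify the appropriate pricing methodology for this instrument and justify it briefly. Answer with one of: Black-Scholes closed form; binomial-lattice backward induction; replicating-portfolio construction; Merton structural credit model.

Key observation: the task asks for the hedge itself — share and bond holdings at every node of the 4-period tree on spot 105 with factors 1.14/0.83 — which is exactly what the replicating-portfolio construction produces.

framework: replicating-portfolio construction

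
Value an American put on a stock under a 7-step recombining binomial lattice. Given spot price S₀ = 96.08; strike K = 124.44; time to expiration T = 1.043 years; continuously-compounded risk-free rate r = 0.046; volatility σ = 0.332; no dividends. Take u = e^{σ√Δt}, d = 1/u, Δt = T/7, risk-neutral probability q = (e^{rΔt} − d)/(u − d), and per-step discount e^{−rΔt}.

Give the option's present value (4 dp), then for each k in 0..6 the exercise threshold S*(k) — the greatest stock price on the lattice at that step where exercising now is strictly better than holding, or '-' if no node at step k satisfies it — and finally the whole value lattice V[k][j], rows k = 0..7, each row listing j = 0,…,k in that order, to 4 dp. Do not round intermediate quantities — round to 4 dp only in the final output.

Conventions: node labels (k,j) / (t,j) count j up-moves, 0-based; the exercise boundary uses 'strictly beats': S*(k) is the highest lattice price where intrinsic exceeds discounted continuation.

price = 30.5385
boundary = - 84.5233 74.3567 84.5233 74.3567 84.5233 96.0800
tree:
30.5385
39.9167 21.3865
50.0833 29.7809 13.1116
59.0271 39.9167 19.8447 6.4184
66.8951 50.0833 28.8667 10.9076 1.9233
73.8167 59.0271 39.9167 17.9842 3.8330 0.0000
79.9057 66.8951 50.0833 28.3600 7.6388 0.0000 0.0000
85.2624 73.8167 59.0271 39.9167 15.2232 0.0000 0.0000 0.0000

Δt=0.14900, u=1.13673, d=0.87972, q=0.49477, disc=e^(-rΔt)=0.99317
k=7 terminal: V=max(K-S,0) → 85.2624 73.8167 59.0271 39.9167 15.2232 0.0000 0.0000 0.0000
k=6: j=0 S=44.5343 intr=79.9057 cont=79.0557 V=79.9057[EX]; j=1 S=57.5449 intr=66.8951 cont=66.0451 V=66.8951[EX]; j=2 S=74.3567 intr=50.0833 cont=49.2333 V=50.0833[EX]; j=3 S=96.0800 intr=28.3600 cont=27.5100 V=28.3600[EX]; j=4 S=124.1498 intr=0.2902 cont=7.6388 V=7.6388[hold]; j=5 S=160.4201 intr=0.0000 cont=0.0000 V=0.0000[hold]; j=6 S=207.2868 intr=0.0000 cont=0.0000 V=0.0000[hold]  S*(6)=96.0800
k=5: j=0 S=50.6233 intr=73.8167 cont=72.9667 V=73.8167[EX]; j=1 S=65.4129 intr=59.0271 cont=58.1771 V=59.0271[EX]; j=2 S=84.5233 intr=39.9167 cont=39.0667 V=39.9167[EX]; j=3 S=109.2168 intr=15.2232 cont=17.9842 V=17.9842[hold]; j=4 S=141.1245 intr=0.0000 cont=3.8330 V=3.8330[hold]; j=5 S=182.3540 intr=0.0000 cont=0.0000 V=0.0000[hold]  S*(5)=84.5233
k=4: j=0 S=57.5449 intr=66.8951 cont=66.0451 V=66.8951[EX]; j=1 S=74.3567 intr=50.0833 cont=49.2333 V=50.0833[EX]; j=2 S=96.0800 intr=28.3600 cont=28.8667 V=28.8667[hold]; j=3 S=124.1498 intr=0.2902 cont=10.9076 V=10.9076[hold]; j=4 S=160.4201 intr=0.0000 cont=1.9233 V=1.9233[hold]  S*(4)=74.3567
k=3: j=0 S=65.4129 intr=59.0271 cont=58.1771 V=59.0271[EX]; j=1 S=84.5233 intr=39.9167 cont=39.3157 V=39.9167[EX]; j=2 S=109.2168 intr=15.2232 cont=19.8447 V=19.8447[hold]; j=3 S=141.1245 intr=0.0000 cont=6.4184 V=6.4184[hold]  S*(3)=84.5233
k=2: j=0 S=74.3567 intr=50.0833 cont=49.2333 V=50.0833[EX]; j=1 S=96.0800 intr=28.3600 cont=29.7809 V=29.7809[hold]; j=2 S=124.1498 intr=0.2902 cont=13.1116 V=13.1116[hold]  S*(2)=74.3567
k=1: j=0 S=84.5233 intr=39.9167 cont=39.7649 V=39.9167[EX]; j=1 S=109.2168 intr=15.2232 cont=21.3865 V=21.3865[hold]  S*(1)=84.5233
k=0: j=0 S=96.0800 intr=28.3600 cont=30.5385 V=30.5385[hold]  S*(0)=-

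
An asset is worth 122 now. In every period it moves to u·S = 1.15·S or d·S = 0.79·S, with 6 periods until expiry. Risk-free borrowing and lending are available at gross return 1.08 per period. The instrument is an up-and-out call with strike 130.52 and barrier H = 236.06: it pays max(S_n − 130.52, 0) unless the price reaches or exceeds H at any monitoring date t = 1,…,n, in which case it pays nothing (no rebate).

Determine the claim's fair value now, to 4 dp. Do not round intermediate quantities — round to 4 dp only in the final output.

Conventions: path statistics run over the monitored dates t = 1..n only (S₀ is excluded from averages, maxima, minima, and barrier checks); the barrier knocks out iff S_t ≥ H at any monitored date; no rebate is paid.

No-arbitrage gives p* = (R−d)/(u−d) = 0.8056: enumerate every path, weight its payoff by its p*-probability, and discount by R^6.
Enumerate all 2^6 = 64 price paths (U = up ×1.15, D = down ×0.79); each path with k up-moves has probability p*^k·(1−p*)^(6−k).
DDDDDD: M=96.3800, payoff=0.0000, prob=0.000054
UDDDDD: M=140.3000, payoff=0.0000, prob=0.000224
DUDDDD: M=110.8370, payoff=0.0000, prob=0.000224
UUDDDD: M=161.3450, payoff=0.0000, prob=0.000928
DDUDDD: M=96.3800, payoff=0.0000, prob=0.000224
UDUDDD: M=140.3000, payoff=0.0000, prob=0.000928
DUUDDD: M=127.4625, payoff=0.0000, prob=0.000928
UUUDDD: M=185.5468, payoff=0.0000, prob=0.003843
DDDUDD: M=96.3800, payoff=0.0000, prob=0.000224
UDDUDD: M=140.3000, payoff=0.0000, prob=0.000928
DUDUDD: M=110.8370, payoff=0.0000, prob=0.000928
UUDUDD: M=161.3450, payoff=0.0000, prob=0.003843
DDUUDD: M=100.6954, payoff=0.0000, prob=0.000928
UDUUDD: M=146.5819, payoff=0.0000, prob=0.003843
DUUUDD: M=146.5819, payoff=0.0000, prob=0.003843
UUUUDD: M=213.3788, payoff=2.6497, prob=0.015921
DDDDUD: M=96.3800, payoff=0.0000, prob=0.000224
UDDDUD: M=140.3000, payoff=0.0000, prob=0.000928
DUDDUD: M=110.8370, payoff=0.0000, prob=0.000928
UUDDUD: M=161.3450, payoff=0.0000, prob=0.003843
DDUDUD: M=96.3800, payoff=0.0000, prob=0.000928
UDUDUD: M=140.3000, payoff=0.0000, prob=0.003843
DUUDUD: M=127.4625, payoff=0.0000, prob=0.003843
UUUDUD: M=185.5468, payoff=2.6497, prob=0.015921
DDDUUD: M=96.3800, payoff=0.0000, prob=0.000928
UDDUUD: M=140.3000, payoff=0.0000, prob=0.003843
DUDUUD: M=115.7997, payoff=0.0000, prob=0.003843
UUDUUD: M=168.5692, payoff=2.6497, prob=0.015921
DDUUUD: M=115.7997, payoff=0.0000, prob=0.003843
UDUUUD: M=168.5692, payoff=2.6497, prob=0.015921
DUUUUD: M=168.5692, payoff=2.6497, prob=0.015921
UUUUUD: M=245.3856, payoff=0.0000, prob=0.065959
DDDDDU: M=96.3800, payoff=0.0000, prob=0.000224
UDDDDU: M=140.3000, payoff=0.0000, prob=0.000928
DUDDDU: M=110.8370, payoff=0.0000, prob=0.000928
UUDDDU: M=161.3450, payoff=0.0000, prob=0.003843
DDUDDU: M=96.3800, payoff=0.0000, prob=0.000928
UDUDDU: M=140.3000, payoff=0.0000, prob=0.003843
DUUDDU: M=127.4625, payoff=0.0000, prob=0.003843
UUUDDU: M=185.5468, payoff=2.6497, prob=0.015921
DDDUDU: M=96.3800, payoff=0.0000, prob=0.000928
UDDUDU: M=140.3000, payoff=0.0000, prob=0.003843
DUDUDU: M=110.8370, payoff=0.0000, prob=0.003843
UUDUDU: M=161.3450, payoff=2.6497, prob=0.015921
DDUUDU: M=100.6954, payoff=0.0000, prob=0.003843
UDUUDU: M=146.5819, payoff=2.6497, prob=0.015921
DUUUDU: M=146.5819, payoff=2.6497, prob=0.015921
UUUUDU: M=213.3788, payoff=63.3346, prob=0.065959
DDDDUU: M=96.3800, payoff=0.0000, prob=0.000928
UDDDUU: M=140.3000, payoff=0.0000, prob=0.003843
DUDDUU: M=110.8370, payoff=0.0000, prob=0.003843
UUDDUU: M=161.3450, payoff=2.6497, prob=0.015921
DDUDUU: M=96.3800, payoff=0.0000, prob=0.003843
UDUDUU: M=140.3000, payoff=2.6497, prob=0.015921
DUUDUU: M=133.1697, payoff=2.6497, prob=0.015921
UUUDUU: M=193.8546, payoff=63.3346, prob=0.065959
DDDUUU: M=96.3800, payoff=0.0000, prob=0.003843
UDDUUU: M=140.3000, payoff=2.6497, prob=0.015921
DUDUUU: M=133.1697, payoff=2.6497, prob=0.015921
UUDUUU: M=193.8546, payoff=63.3346, prob=0.065959
DDUUUU: M=133.1697, payoff=2.6497, prob=0.015921
UDUUUU: M=193.8546, payoff=63.3346, prob=0.065959
DUUUUU: M=193.8546, payoff=63.3346, prob=0.065959
UUUUUU: M=282.1934, payoff=0.0000, prob=0.273258
Price = Σ prob·payoff / R^6 = 21.520175 / 1.586874 = 13.5614

price = 13.5614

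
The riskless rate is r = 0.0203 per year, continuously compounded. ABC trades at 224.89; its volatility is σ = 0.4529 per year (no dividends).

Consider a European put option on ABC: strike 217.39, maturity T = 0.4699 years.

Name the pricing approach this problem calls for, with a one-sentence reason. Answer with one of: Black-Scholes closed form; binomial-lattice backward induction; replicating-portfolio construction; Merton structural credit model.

Key observation: a European-exercise option on ABC struck at 217.39 — a GBM underlying with constant parameters — admits an analytic price: the data contain no early exercise, no discrete tree, no debt structure.

framework: Black-Scholes closed form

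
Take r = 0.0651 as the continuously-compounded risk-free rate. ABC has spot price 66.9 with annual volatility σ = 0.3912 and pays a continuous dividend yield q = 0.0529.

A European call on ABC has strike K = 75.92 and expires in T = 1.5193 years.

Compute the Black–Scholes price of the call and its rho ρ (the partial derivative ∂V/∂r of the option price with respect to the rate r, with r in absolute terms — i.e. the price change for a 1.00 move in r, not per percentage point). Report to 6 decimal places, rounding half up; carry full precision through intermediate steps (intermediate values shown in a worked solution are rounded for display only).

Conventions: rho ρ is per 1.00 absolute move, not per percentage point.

price = 9.217244
ρ = 33.536903

σ√T = 0.3912·√1.5193 = 0.482193
d₁ = (ln(S/K) + (r−q+σ²/2)T) / (σ√T) = (ln(66.9/75.92) + (0.0651−0.0529+0.3912²/2)·1.5193) / 0.482193 = (-0.126481 + 0.134790) / 0.482193 = 0.017232
d₂ = d₁ − σ√T = 0.017232 − 0.482193 = -0.464961
e^{−rT} = 0.905827
e^{−qT} = 0.922774
N(d₁) = 0.506874,  N(d₂) = 0.320980
Call price V = S·e^{−qT}·N(d₁) − K·e^{−rT}·N(d₂) = 31.291161 − 22.073917 = 9.217244
ρ = K·T·e^{−rT}·N(d₂) = 33.536903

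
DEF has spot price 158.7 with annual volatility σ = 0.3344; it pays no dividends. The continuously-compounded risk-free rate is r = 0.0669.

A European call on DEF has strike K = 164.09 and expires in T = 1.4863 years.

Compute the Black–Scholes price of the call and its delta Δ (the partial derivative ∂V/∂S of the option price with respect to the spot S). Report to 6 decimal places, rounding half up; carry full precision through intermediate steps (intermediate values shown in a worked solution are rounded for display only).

price = 30.205192
Δ = 0.642749

σ√T = 0.3344·√1.4863 = 0.407680
d₁ = (ln(S/K) + (r+σ²/2)T) / (σ√T) = (ln(158.7/164.09) + (0.0669+0.3344²/2)·1.4863) / 0.407680 = (-0.033399 + 0.182535) / 0.407680 = 0.365815
d₂ = d₁ − σ√T = 0.365815 − 0.407680 = -0.041865
e^{−rT} = 0.905350
N(d₁) = 0.642749,  N(d₂) = 0.483303
Call price V = S·N(d₁) − K·e^{−rT}·N(d₂) = 102.004188 − 71.798996 = 30.205192
Δ = N(d₁) = 0.642749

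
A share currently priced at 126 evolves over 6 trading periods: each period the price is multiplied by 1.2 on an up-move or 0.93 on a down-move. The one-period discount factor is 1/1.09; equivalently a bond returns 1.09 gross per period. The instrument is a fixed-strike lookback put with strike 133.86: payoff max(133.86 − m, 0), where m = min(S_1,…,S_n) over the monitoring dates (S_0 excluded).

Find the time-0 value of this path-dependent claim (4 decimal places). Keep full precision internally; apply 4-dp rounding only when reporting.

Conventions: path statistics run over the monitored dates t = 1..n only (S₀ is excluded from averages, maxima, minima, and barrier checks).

price = 5.9489

Under the martingale measure an up-move has probability p* = 0.5926; value the claim as the probability-weighted average of per-path payoffs, discounted 6 periods at R = 1.09.
Enumerate all 2^6 = 64 price paths (U = up ×1.2, D = down ×0.93); each path with k up-moves has probability p*^k·(1−p*)^(6−k).
DDDDDD: m=81.5208, payoff=52.3392, prob=0.004573
UDDDDD: m=105.1881, payoff=28.6719, prob=0.006651
DUDDDD: m=105.1881, payoff=28.6719, prob=0.006651
UUDDDD: m=135.7266, payoff=0.0000, prob=0.009674
DDUDDD: m=105.1881, payoff=28.6719, prob=0.006651
UDUDDD: m=135.7266, payoff=0.0000, prob=0.009674
DUUDDD: m=117.1800, payoff=16.6800, prob=0.009674
UUUDDD: m=151.2000, payoff=0.0000, prob=0.014072
DDDUDD: m=101.3490, payoff=32.5110, prob=0.006651
UDDUDD: m=130.7729, payoff=3.0871, prob=0.009674
DUDUDD: m=117.1800, payoff=16.6800, prob=0.009674
UUDUDD: m=151.2000, payoff=0.0000, prob=0.014072
DDUUDD: m=108.9774, payoff=24.8826, prob=0.009674
UDUUDD: m=140.6160, payoff=0.0000, prob=0.014072
DUUUDD: m=117.1800, payoff=16.6800, prob=0.014072
UUUUDD: m=151.2000, payoff=0.0000, prob=0.020468
DDDDUD: m=94.2546, payoff=39.6054, prob=0.006651
UDDDUD: m=121.6188, payoff=12.2412, prob=0.009674
DUDDUD: m=117.1800, payoff=16.6800, prob=0.009674
UUDDUD: m=151.2000, payoff=0.0000, prob=0.014072
DDUDUD: m=108.9774, payoff=24.8826, prob=0.009674
UDUDUD: m=140.6160, payoff=0.0000, prob=0.014072
DUUDUD: m=117.1800, payoff=16.6800, prob=0.014072
UUUDUD: m=151.2000, payoff=0.0000, prob=0.020468
DDDUUD: m=101.3490, payoff=32.5110, prob=0.009674
UDDUUD: m=130.7729, payoff=3.0871, prob=0.014072
DUDUUD: m=117.1800, payoff=16.6800, prob=0.014072
UUDUUD: m=151.2000, payoff=0.0000, prob=0.020468
DDUUUD: m=108.9774, payoff=24.8826, prob=0.014072
UDUUUD: m=140.6160, payoff=0.0000, prob=0.020468
DUUUUD: m=117.1800, payoff=16.6800, prob=0.020468
UUUUUD: m=151.2000, payoff=0.0000, prob=0.029772
DDDDDU: m=87.6567, payoff=46.2033, prob=0.006651
UDDDDU: m=113.1055, payoff=20.7545, prob=0.009674
DUDDDU: m=113.1055, payoff=20.7545, prob=0.009674
UUDDDU: m=145.9425, payoff=0.0000, prob=0.014072
DDUDDU: m=108.9774, payoff=24.8826, prob=0.009674
UDUDDU: m=140.6160, payoff=0.0000, prob=0.014072
DUUDDU: m=117.1800, payoff=16.6800, prob=0.014072
UUUDDU: m=151.2000, payoff=0.0000, prob=0.020468
DDDUDU: m=101.3490, payoff=32.5110, prob=0.009674
UDDUDU: m=130.7729, payoff=3.0871, prob=0.014072
DUDUDU: m=117.1800, payoff=16.6800, prob=0.014072
UUDUDU: m=151.2000, payoff=0.0000, prob=0.020468
DDUUDU: m=108.9774, payoff=24.8826, prob=0.014072
UDUUDU: m=140.6160, payoff=0.0000, prob=0.020468
DUUUDU: m=117.1800, payoff=16.6800, prob=0.020468
UUUUDU: m=151.2000, payoff=0.0000, prob=0.029772
DDDDUU: m=94.2546, payoff=39.6054, prob=0.009674
UDDDUU: m=121.6188, payoff=12.2412, prob=0.014072
DUDDUU: m=117.1800, payoff=16.6800, prob=0.014072
UUDDUU: m=151.2000, payoff=0.0000, prob=0.020468
DDUDUU: m=108.9774, payoff=24.8826, prob=0.014072
UDUDUU: m=140.6160, payoff=0.0000, prob=0.020468
DUUDUU: m=117.1800, payoff=16.6800, prob=0.020468
UUUDUU: m=151.2000, payoff=0.0000, prob=0.029772
DDDUUU: m=101.3490, payoff=32.5110, prob=0.014072
UDDUUU: m=130.7729, payoff=3.0871, prob=0.020468
DUDUUU: m=117.1800, payoff=16.6800, prob=0.020468
UUDUUU: m=151.2000, payoff=0.0000, prob=0.029772
DDUUUU: m=108.9774, payoff=24.8826, prob=0.020468
UDUUUU: m=140.6160, payoff=0.0000, prob=0.029772
DUUUUU: m=117.1800, payoff=16.6800, prob=0.029772
UUUUUU: m=151.2000, payoff=0.0000, prob=0.043305
Price = Σ prob·payoff / R^6 = 9.976938 / 1.677100 = 5.9489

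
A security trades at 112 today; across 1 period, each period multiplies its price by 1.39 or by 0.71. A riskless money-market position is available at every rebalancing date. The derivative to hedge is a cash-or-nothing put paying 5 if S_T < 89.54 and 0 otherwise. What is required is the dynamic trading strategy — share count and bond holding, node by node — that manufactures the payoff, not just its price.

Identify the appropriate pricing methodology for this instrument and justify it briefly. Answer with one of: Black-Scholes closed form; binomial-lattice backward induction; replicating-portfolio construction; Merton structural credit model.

Key observation: the deliverable is the dynamic trading strategy on the 1-step tree (spot 112, moves 1.39 and 0.71), so the valuation must go through the node-by-node replicating-portfolio solve.

framework: replicating-portfolio construction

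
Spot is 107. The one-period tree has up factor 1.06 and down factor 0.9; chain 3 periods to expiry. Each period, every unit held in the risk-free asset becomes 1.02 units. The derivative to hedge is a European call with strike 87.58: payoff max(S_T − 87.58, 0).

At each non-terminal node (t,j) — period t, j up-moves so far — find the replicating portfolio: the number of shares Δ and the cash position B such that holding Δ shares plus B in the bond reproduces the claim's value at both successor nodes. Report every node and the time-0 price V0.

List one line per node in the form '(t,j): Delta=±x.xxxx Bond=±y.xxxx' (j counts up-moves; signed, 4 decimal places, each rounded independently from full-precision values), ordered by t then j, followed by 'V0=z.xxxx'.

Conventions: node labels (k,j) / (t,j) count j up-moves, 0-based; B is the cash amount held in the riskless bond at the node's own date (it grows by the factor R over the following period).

Arbitrage-free pricing uses the up-move probability p* = (R−d)/(u−d) = 0.7500, discounting each step at R = 1.02.
Expiry values: V(3,0)=0.0000, V(3,1)=4.2902, V(3,2)=20.6227, V(3,3)=39.8587
Node (2,0) S=86.6700: V=(p*·4.2902+(1−p*)·0.0000)/1.02=3.1546; Δ=(4.2902−0.0000)/(91.8702−78.0030)=0.3094; B=V−Δ·S=-23.6592
Node (2,1) S=102.0780: V=(p*·20.6227+(1−p*)·4.2902)/1.02=16.2153; Δ=(20.6227−4.2902)/(108.2027−91.8702)=1.0000; B=V−Δ·S=-85.8627
Node (2,2) S=120.2252: V=(p*·39.8587+(1−p*)·20.6227)/1.02=34.3625; Δ=(39.8587−20.6227)/(127.4387−108.2027)=1.0000; B=V−Δ·S=-85.8627
Node (1,0) S=96.3000: V=(p*·16.2153+(1−p*)·3.1546)/1.02=12.6962; Δ=(16.2153−3.1546)/(102.0780−86.6700)=0.8477; B=V−Δ·S=-68.9332
Node (1,1) S=113.4200: V=(p*·34.3625+(1−p*)·16.2153)/1.02=29.2408; Δ=(34.3625−16.2153)/(120.2252−102.0780)=1.0000; B=V−Δ·S=-84.1792
Node (0,0) S=107.0000: V=(p*·29.2408+(1−p*)·12.6962)/1.02=24.6124; Δ=(29.2408−12.6962)/(113.4200−96.3000)=0.9664; B=V−Δ·S=-78.7918
Verification: the root portfolio costs Δ(0,0)·S0 + B(0,0) = 24.6124, matching V0.

(0,0): Delta=0.9664 Bond=-78.7918
(1,0): Delta=0.8477 Bond=-68.9332
(1,1): Delta=1.0000 Bond=-84.1792
(2,0): Delta=0.3094 Bond=-23.6592
(2,1): Delta=1.0000 Bond=-85.8627
(2,2): Delta=1.0000 Bond=-85.8627
V0=24.6124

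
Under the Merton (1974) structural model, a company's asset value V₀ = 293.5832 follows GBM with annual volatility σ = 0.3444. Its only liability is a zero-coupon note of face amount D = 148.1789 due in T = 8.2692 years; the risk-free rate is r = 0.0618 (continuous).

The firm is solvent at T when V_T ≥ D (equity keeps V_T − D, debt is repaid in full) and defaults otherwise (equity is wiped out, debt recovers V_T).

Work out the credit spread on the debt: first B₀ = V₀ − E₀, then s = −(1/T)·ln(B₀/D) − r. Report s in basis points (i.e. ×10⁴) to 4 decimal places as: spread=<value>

Apply the equity-as-call identities (strike 148.1789, horizon 8.2692 years):
d₁ = [ln(V₀/D) + (r + σ²/2)T] / (σ√T)
   = [ln(293.5832/148.1789) + (0.0618 + 0.5·0.3444²)·8.2692] / (0.3444·√8.2692)
   = [0.683741 + 1.001447] / 0.990364 = 1.701584
d₂ = d₁ − σ√T = 1.701584 − 0.990364 = 0.711220
N(d₁) = 0.955583,  N(d₂) = 0.761526,  e^(−rT) = 0.599873
E₀ = V₀·N(d₁) − D·e^(−rT)·N(d₂)
   = 293.5832·0.955583 − 148.1789·0.599873·0.761526 = 212.852234
B₀ = V₀ − E₀ = 293.5832 − 212.852234 = 80.730966
spread = −(1/T)·ln(B₀/D) − r = −(1/8.2692)·ln(80.730966/148.1789) − 0.0618 = 0.01164098
in basis points: 0.01164098 × 10⁴ = 116.4098 bp

spread=116.4098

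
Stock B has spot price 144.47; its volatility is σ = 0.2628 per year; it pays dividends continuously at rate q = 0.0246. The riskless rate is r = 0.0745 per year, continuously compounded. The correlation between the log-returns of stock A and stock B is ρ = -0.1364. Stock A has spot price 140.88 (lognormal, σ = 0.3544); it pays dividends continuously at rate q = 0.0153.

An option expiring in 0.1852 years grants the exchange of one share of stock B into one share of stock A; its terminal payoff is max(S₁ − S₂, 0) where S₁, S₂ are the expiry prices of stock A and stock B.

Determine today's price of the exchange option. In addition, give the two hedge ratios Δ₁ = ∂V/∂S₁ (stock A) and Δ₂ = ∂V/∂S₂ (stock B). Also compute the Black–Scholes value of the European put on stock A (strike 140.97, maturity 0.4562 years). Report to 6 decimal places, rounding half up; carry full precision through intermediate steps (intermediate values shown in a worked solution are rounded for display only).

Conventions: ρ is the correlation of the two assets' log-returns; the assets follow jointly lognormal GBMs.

σ_eff = √(σ₁² + σ₂² − 2ρσ₁σ₂) = √(0.3544² + 0.2628² − 2·-0.1364·0.3544·0.2628) = 0.469117
d₁ = (ln(S₁/S₂) + (q₂ − q₁ + σ_eff²/2)T) / (σ_eff√T) = (ln(140.88/144.47) + (0.0246 − 0.0153 + 0.110035)·0.1852) / 0.201884 = -0.015170
d₂ = d₁ − σ_eff√T = -0.015170 − 0.201884 = -0.217053
N(d₁) = 0.493948,  N(d₂) = 0.414083
V = S₁·e^{−q₁T}·N(d₁) − S₂·e^{−q₂T}·N(d₂) = 69.390556 − 59.550692 = 9.839864
Δ₁ = e^{−q₁T}·N(d₁) = 0.492551;  Δ₂ = −e^{−q₂T}·N(d₂) = -0.412201
[vanilla: stock A put K=140.97]
σ√T = 0.3544·√0.4562 = 0.239371
d₁ = (ln(S/K) + (r−q+σ²/2)T) / (σ√T) = (ln(140.88/140.97) + (0.0745−0.0153+0.3544²/2)·0.4562) / 0.239371 = (-0.000639 + 0.055656) / 0.239371 = 0.229843
d₂ = d₁ − σ√T = 0.229843 − 0.239371 = -0.009528
e^{−rT} = 0.966584
e^{−qT} = 0.993044
N(−d₁) = 0.409107,  N(−d₂) = 0.503801
price = K·e^{−rT}·N(−d₂) − S·e^{−qT}·N(−d₁) = 68.647635 − 57.234119 = 11.413516

exchange price = 9.839864
Δ1 = 0.492551
Δ2 = -0.412201
price(stock A put K=140.97) = 11.413516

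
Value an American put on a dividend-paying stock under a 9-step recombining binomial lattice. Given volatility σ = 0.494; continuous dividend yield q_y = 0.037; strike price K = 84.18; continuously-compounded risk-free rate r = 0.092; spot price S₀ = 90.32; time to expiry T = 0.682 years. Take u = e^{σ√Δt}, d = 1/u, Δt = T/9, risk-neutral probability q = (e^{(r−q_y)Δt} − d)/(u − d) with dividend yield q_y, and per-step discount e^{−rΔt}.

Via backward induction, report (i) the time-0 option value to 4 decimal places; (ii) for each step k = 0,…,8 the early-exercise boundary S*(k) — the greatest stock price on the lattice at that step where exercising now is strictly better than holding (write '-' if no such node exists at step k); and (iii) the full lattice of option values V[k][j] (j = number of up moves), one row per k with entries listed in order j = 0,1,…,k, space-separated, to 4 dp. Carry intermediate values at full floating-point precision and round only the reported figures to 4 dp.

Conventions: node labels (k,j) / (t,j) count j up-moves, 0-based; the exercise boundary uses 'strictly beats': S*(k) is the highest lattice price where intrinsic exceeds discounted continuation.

params: Δt=0.07578 u=1.14567 d=0.87285 q=0.48136 e^(-rΔt)=0.99305
t_9 payoffs: 57.6182 49.3162 38.4194 24.1168 5.3438 0.0000 0.0000 0.0000 0.0000 0.0000
t_8: node(8,0) S=30.4310 payoff=53.7490 vs cont=53.2494 → 53.7490 [stop]  node(8,1) S=39.9423 payoff=44.2377 vs cont=43.7647 → 44.2377 [stop]  node(8,2) S=52.4264 payoff=31.7536 vs cont=31.3156 → 31.7536 [stop]  node(8,3) S=68.8124 payoff=15.3676 vs cont=14.9754 → 15.3676 [stop]  node(8,4) S=90.3200 payoff=0.0000 vs cont=2.7523 → 2.7523 [wait]  node(8,5) S=118.5498 payoff=0.0000 vs cont=0.0000 → 0.0000 [wait]  node(8,6) S=155.6029 payoff=0.0000 vs cont=0.0000 → 0.0000 [wait]  node(8,7) S=204.2372 payoff=0.0000 vs cont=0.0000 → 0.0000 [wait]  node(8,8) S=268.0721 payoff=0.0000 vs cont=0.0000 → 0.0000 [wait]  ⇒ S*(8)=68.8124
t_7: node(7,0) S=34.8638 payoff=49.3162 vs cont=48.8290 → 49.3162 [stop]  node(7,1) S=45.7606 payoff=38.4194 vs cont=37.9627 → 38.4194 [stop]  node(7,2) S=60.0632 payoff=24.1168 vs cont=23.7001 → 24.1168 [stop]  node(7,3) S=78.8362 payoff=5.3438 vs cont=9.2304 → 9.2304 [wait]  node(7,4) S=103.4767 payoff=0.0000 vs cont=1.4175 → 1.4175 [wait]  node(7,5) S=135.8186 payoff=0.0000 vs cont=0.0000 → 0.0000 [wait]  node(7,6) S=178.2692 payoff=0.0000 vs cont=0.0000 → 0.0000 [wait]  node(7,7) S=233.9878 payoff=0.0000 vs cont=0.0000 → 0.0000 [wait]  ⇒ S*(7)=60.0632
t_6: node(6,0) S=39.9423 payoff=44.2377 vs cont=43.7647 → 44.2377 [stop]  node(6,1) S=52.4264 payoff=31.7536 vs cont=31.3156 → 31.7536 [stop]  node(6,2) S=68.8124 payoff=15.3676 vs cont=16.8333 → 16.8333 [wait]  node(6,3) S=90.3200 payoff=0.0000 vs cont=5.4316 → 5.4316 [wait]  node(6,4) S=118.5498 payoff=0.0000 vs cont=0.7301 → 0.7301 [wait]  node(6,5) S=155.6029 payoff=0.0000 vs cont=0.0000 → 0.0000 [wait]  node(6,6) S=204.2372 payoff=0.0000 vs cont=0.0000 → 0.0000 [wait]  ⇒ S*(6)=52.4264
t_5: node(5,0) S=45.7606 payoff=38.4194 vs cont=37.9627 → 38.4194 [stop]  node(5,1) S=60.0632 payoff=24.1168 vs cont=24.4008 → 24.4008 [wait]  node(5,2) S=78.8362 payoff=5.3438 vs cont=11.2661 → 11.2661 [wait]  node(5,3) S=103.4767 payoff=0.0000 vs cont=3.1464 → 3.1464 [wait]  node(5,4) S=135.8186 payoff=0.0000 vs cont=0.3760 → 0.3760 [wait]  node(5,5) S=178.2692 payoff=0.0000 vs cont=0.0000 → 0.0000 [wait]  ⇒ S*(5)=45.7606
t_4: node(4,0) S=52.4264 payoff=31.7536 vs cont=31.4513 → 31.7536 [stop]  node(4,1) S=68.8124 payoff=15.3676 vs cont=17.9526 → 17.9526 [wait]  node(4,2) S=90.3200 payoff=0.0000 vs cont=7.3064 → 7.3064 [wait]  node(4,3) S=118.5498 payoff=0.0000 vs cont=1.8002 → 1.8002 [wait]  node(4,4) S=155.6029 payoff=0.0000 vs cont=0.1937 → 0.1937 [wait]  ⇒ S*(4)=52.4264
t_3: node(3,0) S=60.0632 payoff=24.1168 vs cont=24.9358 → 24.9358 [wait]  node(3,1) S=78.8362 payoff=5.3438 vs cont=12.7388 → 12.7388 [wait]  node(3,2) S=103.4767 payoff=0.0000 vs cont=4.6236 → 4.6236 [wait]  node(3,3) S=135.8186 payoff=0.0000 vs cont=1.0198 → 1.0198 [wait]  ⇒ S*(3)=-
t_2: node(2,0) S=68.8124 payoff=15.3676 vs cont=18.9322 → 18.9322 [wait]  node(2,1) S=90.3200 payoff=0.0000 vs cont=8.7711 → 8.7711 [wait]  node(2,2) S=118.5498 payoff=0.0000 vs cont=2.8688 → 2.8688 [wait]  ⇒ S*(2)=-
t_1: node(1,0) S=78.8362 payoff=5.3438 vs cont=13.9434 → 13.9434 [wait]  node(1,1) S=103.4767 payoff=0.0000 vs cont=5.8887 → 5.8887 [wait]  ⇒ S*(1)=-
t_0: node(0,0) S=90.3200 payoff=0.0000 vs cont=9.9962 → 9.9962 [wait]  ⇒ S*(0)=-

price = 9.9962
boundary = - - - - 52.4264 45.7606 52.4264 60.0632 68.8124
tree:
9.9962
13.9434 5.8887
18.9322 8.7711 2.8688
24.9358 12.7388 4.6236 1.0198
31.7536 17.9526 7.3064 1.8002 0.1937
38.4194 24.4008 11.2661 3.1464 0.3760 0.0000
44.2377 31.7536 16.8333 5.4316 0.7301 0.0000 0.0000
49.3162 38.4194 24.1168 9.2304 1.4175 0.0000 0.0000 0.0000
53.7490 44.2377 31.7536 15.3676 2.7523 0.0000 0.0000 0.0000 0.0000
57.6182 49.3162 38.4194 24.1168 5.3438 0.0000 0.0000 0.0000 0.0000 0.0000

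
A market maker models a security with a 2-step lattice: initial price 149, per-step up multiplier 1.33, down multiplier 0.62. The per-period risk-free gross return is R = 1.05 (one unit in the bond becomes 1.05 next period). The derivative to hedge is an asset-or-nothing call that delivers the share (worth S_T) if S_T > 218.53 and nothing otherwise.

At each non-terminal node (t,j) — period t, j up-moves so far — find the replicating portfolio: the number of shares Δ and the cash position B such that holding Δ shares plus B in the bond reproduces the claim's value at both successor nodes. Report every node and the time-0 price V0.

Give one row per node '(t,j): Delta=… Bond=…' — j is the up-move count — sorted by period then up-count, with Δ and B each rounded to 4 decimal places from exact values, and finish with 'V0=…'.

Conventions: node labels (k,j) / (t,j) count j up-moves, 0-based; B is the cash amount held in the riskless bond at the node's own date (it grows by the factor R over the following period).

(0,0): Delta=1.4370 Bond=-126.4312
(1,0): Delta=0.0000 Bond=0.0000
(1,1): Delta=1.8732 Bond=-219.1965
V0=87.6862

Under the risk-neutral measure, an up-move has probability p* = (R−d)/(u−d) = 0.6056 and values discount at R = 1.05.
Expiry values: V(2,0)=0.0000, V(2,1)=0.0000, V(2,2)=263.5661
  t=1,j=0: stock 92.3800 → up 122.8654 (V=0.0000), down 57.2756 (V=0.0000). Price 0.0000; hedge Δ=0.0000, bond B=0.0000.
  t=1,j=1: stock 198.1700 → up 263.5661 (V=263.5661), down 122.8654 (V=0.0000). Price 152.0234; hedge Δ=1.8732, bond B=-219.1965.
  t=0,j=0: stock 149.0000 → up 198.1700 (V=152.0234), down 92.3800 (V=0.0000). Price 87.6862; hedge Δ=1.4370, bond B=-126.4312.
Check: Δ(0,0)·S0 + B(0,0) = 87.6862 = V0.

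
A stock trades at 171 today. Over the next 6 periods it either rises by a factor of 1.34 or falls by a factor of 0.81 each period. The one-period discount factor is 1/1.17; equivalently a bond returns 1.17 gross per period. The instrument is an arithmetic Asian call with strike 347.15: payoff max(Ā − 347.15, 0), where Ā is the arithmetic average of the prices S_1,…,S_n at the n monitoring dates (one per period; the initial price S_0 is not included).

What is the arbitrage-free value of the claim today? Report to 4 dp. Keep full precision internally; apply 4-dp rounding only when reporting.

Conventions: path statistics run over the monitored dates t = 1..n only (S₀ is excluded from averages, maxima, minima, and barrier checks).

price = 12.2667

Under the martingale measure an up-move has probability p* = 0.6792; value the claim as the probability-weighted average of per-path payoffs, discounted 6 periods at R = 1.17.
Enumerate all 2^6 = 64 price paths (U = up ×1.34, D = down ×0.81); each path with k up-moves has probability p*^k·(1−p*)^(6−k).
DDDDDD: Ā=87.1848, payoff=0.0000, prob=0.001089
UDDDDD: Ā=144.2317, payoff=0.0000, prob=0.002306
DUDDDD: Ā=129.1267, payoff=0.0000, prob=0.002306
UUDDDD: Ā=213.6169, payoff=0.0000, prob=0.004884
DDUDDD: Ā=116.8916, payoff=0.0000, prob=0.002306
UDUDDD: Ā=193.3762, payoff=0.0000, prob=0.004884
DUUDDD: Ā=178.2712, payoff=0.0000, prob=0.004884
UUUDDD: Ā=294.9179, payoff=0.0000, prob=0.010342
DDDUDD: Ā=106.9812, payoff=0.0000, prob=0.002306
UDDUDD: Ā=176.9813, payoff=0.0000, prob=0.004884
DUDUDD: Ā=161.8763, payoff=0.0000, prob=0.004884
UUDUDD: Ā=267.7953, payoff=0.0000, prob=0.010342
DDUUDD: Ā=149.6412, payoff=0.0000, prob=0.004884
UDUUDD: Ā=247.5546, payoff=0.0000, prob=0.010342
DUUUDD: Ā=232.4496, payoff=0.0000, prob=0.010342
UUUUDD: Ā=384.5463, payoff=37.3963, prob=0.021900
DDDDUD: Ā=98.9538, payoff=0.0000, prob=0.002306
UDDDUD: Ā=163.7014, payoff=0.0000, prob=0.004884
DUDDUD: Ā=148.5964, payoff=0.0000, prob=0.004884
UUDDUD: Ā=245.8261, payoff=0.0000, prob=0.010342
DDUDUD: Ā=136.3613, payoff=0.0000, prob=0.004884
UDUDUD: Ā=225.5854, payoff=0.0000, prob=0.010342
DUUDUD: Ā=210.4804, payoff=0.0000, prob=0.010342
UUUDUD: Ā=348.2021, payoff=1.0521, prob=0.021900
DDDUUD: Ā=126.4509, payoff=0.0000, prob=0.004884
UDDUUD: Ā=209.1904, payoff=0.0000, prob=0.010342
DUDUUD: Ā=194.0854, payoff=0.0000, prob=0.010342
UUDUUD: Ā=321.0796, payoff=0.0000, prob=0.021900
DDUUUD: Ā=181.8504, payoff=0.0000, prob=0.010342
UDUUUD: Ā=300.8389, payoff=0.0000, prob=0.021900
DUUUUD: Ā=285.7339, payoff=0.0000, prob=0.021900
UUUUUD: Ā=472.6955, payoff=125.5455, prob=0.046377
DDDDDU: Ā=92.4516, payoff=0.0000, prob=0.002306
UDDDDU: Ā=152.9446, payoff=0.0000, prob=0.004884
DUDDDU: Ā=137.8396, payoff=0.0000, prob=0.004884
UUDDDU: Ā=228.0310, payoff=0.0000, prob=0.010342
DDUDDU: Ā=125.6046, payoff=0.0000, prob=0.004884
UDUDDU: Ā=207.7903, payoff=0.0000, prob=0.010342
DUUDDU: Ā=192.6853, payoff=0.0000, prob=0.010342
UUUDDU: Ā=318.7633, payoff=0.0000, prob=0.021900
DDDUDU: Ā=115.6942, payoff=0.0000, prob=0.004884
UDDUDU: Ā=191.3953, payoff=0.0000, prob=0.010342
DUDUDU: Ā=176.2903, payoff=0.0000, prob=0.010342
UUDUDU: Ā=291.6408, payoff=0.0000, prob=0.021900
DDUUDU: Ā=164.0553, payoff=0.0000, prob=0.010342
UDUUDU: Ā=271.4001, payoff=0.0000, prob=0.021900
DUUUDU: Ā=256.2951, payoff=0.0000, prob=0.021900
UUUUDU: Ā=423.9943, payoff=76.8443, prob=0.046377
DDDDUU: Ā=107.6668, payoff=0.0000, prob=0.004884
UDDDUU: Ā=178.1154, payoff=0.0000, prob=0.010342
DUDDUU: Ā=163.0104, payoff=0.0000, prob=0.010342
UUDDUU: Ā=269.6715, payoff=0.0000, prob=0.021900
DDUDUU: Ā=150.7753, payoff=0.0000, prob=0.010342
UDUDUU: Ā=249.4308, payoff=0.0000, prob=0.021900
DUUDUU: Ā=234.3258, payoff=0.0000, prob=0.021900
UUUDUU: Ā=387.6501, payoff=40.5001, prob=0.046377
DDDUUU: Ā=140.8649, payoff=0.0000, prob=0.010342
UDDUUU: Ā=233.0358, payoff=0.0000, prob=0.021900
DUDUUU: Ā=217.9308, payoff=0.0000, prob=0.021900
UUDUUU: Ā=360.5276, payoff=13.3776, prob=0.046377
DDUUUU: Ā=205.6958, payoff=0.0000, prob=0.021900
UDUUUU: Ā=340.2869, payoff=0.0000, prob=0.046377
DUUUUU: Ā=325.1819, payoff=0.0000, prob=0.046377
UUUUUU: Ā=537.9552, payoff=190.8052, prob=0.098211
Price = Σ prob·payoff / R^6 = 31.466203 / 2.565164 = 12.2667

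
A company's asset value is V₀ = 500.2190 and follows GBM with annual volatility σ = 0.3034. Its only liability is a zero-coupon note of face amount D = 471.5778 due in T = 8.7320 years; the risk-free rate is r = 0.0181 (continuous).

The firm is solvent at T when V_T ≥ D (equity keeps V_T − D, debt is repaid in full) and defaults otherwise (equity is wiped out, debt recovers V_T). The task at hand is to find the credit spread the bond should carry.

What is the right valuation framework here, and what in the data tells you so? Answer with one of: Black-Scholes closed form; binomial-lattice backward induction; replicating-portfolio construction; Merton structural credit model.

Key observation: the asked-for credit quantity lives on the firm's capital structure — asset value, asset volatility, debt face 471.5778 — which is the structural model's domain.

framework: Merton structural credit model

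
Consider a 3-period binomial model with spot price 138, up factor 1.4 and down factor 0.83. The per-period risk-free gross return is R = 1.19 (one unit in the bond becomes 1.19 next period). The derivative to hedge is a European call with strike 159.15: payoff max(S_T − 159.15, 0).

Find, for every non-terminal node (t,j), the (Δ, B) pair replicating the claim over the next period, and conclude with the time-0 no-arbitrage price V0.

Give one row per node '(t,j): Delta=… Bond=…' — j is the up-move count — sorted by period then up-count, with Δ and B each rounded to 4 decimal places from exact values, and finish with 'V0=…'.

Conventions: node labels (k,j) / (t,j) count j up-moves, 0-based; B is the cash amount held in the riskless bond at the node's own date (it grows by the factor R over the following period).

Under the risk-neutral measure, an up-move has probability p* = (R−d)/(u−d) = 0.6316 and values discount at R = 1.19.
Terminal payoffs: V(3,0)=0.0000, V(3,1)=0.0000, V(3,2)=65.3484, V(3,3)=219.5220
Node (2,0) S=95.0682: V=(p*·0.0000+(1−p*)·0.0000)/1.19=0.0000; Δ=(0.0000−0.0000)/(133.0955−78.9066)=0.0000; B=V−Δ·S=0.0000
Node (2,1) S=160.3560: V=(p*·65.3484+(1−p*)·0.0000)/1.19=34.6829; Δ=(65.3484−0.0000)/(224.4984−133.0955)=0.7149; B=V−Δ·S=-79.9634
Node (2,2) S=270.4800: V=(p*·219.5220+(1−p*)·65.3484)/1.19=136.7405; Δ=(219.5220−65.3484)/(378.6720−224.4984)=1.0000; B=V−Δ·S=-133.7395
Node (1,0) S=114.5400: V=(p*·34.6829+(1−p*)·0.0000)/1.19=18.4076; Δ=(34.6829−0.0000)/(160.3560−95.0682)=0.5312; B=V−Δ·S=-42.4397
Node (1,1) S=193.2000: V=(p*·136.7405+(1−p*)·34.6829)/1.19=83.3112; Δ=(136.7405−34.6829)/(270.4800−160.3560)=0.9268; B=V−Δ·S=-95.7372
Node (0,0) S=138.0000: V=(p*·83.3112+(1−p*)·18.4076)/1.19=49.9154; Δ=(83.3112−18.4076)/(193.2000−114.5400)=0.8251; B=V−Δ·S=-63.9506
As a check, the time-0 holding Δ(0,0)·S0 + B(0,0) comes to 49.9154 — exactly V0.

(0,0): Delta=0.8251 Bond=-63.9506
(1,0): Delta=0.5312 Bond=-42.4397
(1,1): Delta=0.9268 Bond=-95.7372
(2,0): Delta=0.0000 Bond=0.0000
(2,1): Delta=0.7149 Bond=-79.9634
(2,2): Delta=1.0000 Bond=-133.7395
V0=49.9154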